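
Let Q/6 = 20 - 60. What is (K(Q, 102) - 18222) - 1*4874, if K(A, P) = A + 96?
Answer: -23240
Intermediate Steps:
Q = -240 (Q = 6*(20 - 60) = 6*(-40) = -240)
K(A, P) = 96 + A
(K(Q, 102) - 18222) - 1*4874 = ((96 - 240) - 18222) - 1*4874 = (-144 - 18222) - 4874 = -18366 - 4874 = -23240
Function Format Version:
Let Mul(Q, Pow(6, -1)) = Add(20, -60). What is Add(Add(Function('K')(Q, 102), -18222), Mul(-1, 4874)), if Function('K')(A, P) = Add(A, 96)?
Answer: -23240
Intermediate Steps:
Q = -240 (Q = Mul(6, Add(20, -60)) = Mul(6, -40) = -240)
Function('K')(A, P) = Add(96, A)
Add(Add(Function('K')(Q, 102), -18222), Mul(-1, 4874)) = Add(Add(Add(96, -240), -18222), Mul(-1, 4874)) = Add(Add(-144, -18222), -4874) = Add(-18366, -4874) = -23240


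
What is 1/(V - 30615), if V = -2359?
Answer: -1/32974 ≈ -3.0327e-5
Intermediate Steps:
1/(V - 30615) = 1/(-2359 - 30615) = 1/(-32974) = -1/32974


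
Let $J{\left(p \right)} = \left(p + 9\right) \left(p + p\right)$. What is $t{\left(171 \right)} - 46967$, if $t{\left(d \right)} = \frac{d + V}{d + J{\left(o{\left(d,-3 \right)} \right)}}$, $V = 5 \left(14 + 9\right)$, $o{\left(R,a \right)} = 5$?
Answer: $- \frac{14606451}{311} \approx -46966.0$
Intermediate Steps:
$V = 115$ ($V = 5 \cdot 23 = 115$)
$J{\left(p \right)} = 2 p \left(9 + p\right)$ ($J{\left(p \right)} = \left(9 + p\right) 2 p = 2 p \left(9 + p\right)$)
$t{\left(d \right)} = \frac{115 + d}{140 + d}$ ($t{\left(d \right)} = \frac{d + 115}{d + 2 \cdot 5 \left(9 + 5\right)} = \frac{115 + d}{d + 2 \cdot 5 \cdot 14} = \frac{115 + d}{d + 140} = \frac{115 + d}{140 + d}$)
$t{\left(171 \right)} - 46967 = \frac{115 + 171}{140 + 171} - 46967 = \frac{1}{311} \cdot 286 - 46967 = \frac{286}{311} - 46967 = - \frac{14606451}{311}$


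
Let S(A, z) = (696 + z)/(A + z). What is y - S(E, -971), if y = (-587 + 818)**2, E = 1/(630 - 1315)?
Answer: 35492133721/665136 ≈ 53361.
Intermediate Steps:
E = -1/685 (E = 1/(-685) = -1/685 ≈ -0.0014599)
y = 53361 (y = 231**2 = 53361)
S(A, z) = (696 + z)/(A + z)
y - S(E, -971) = 53361 - (696 - 971)/(-1/685 - 971) = 53361 - (-275)/(-665136/685) = 53361 - (-685)*(-275)/665136 = 53361 - 1*188375/665136 = 53361 - 188375/665136 = 35492133721/665136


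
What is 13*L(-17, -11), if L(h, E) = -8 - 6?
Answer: -182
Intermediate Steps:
L(h, E) = -14
13*L(-17, -11) = 13*(-14) = -182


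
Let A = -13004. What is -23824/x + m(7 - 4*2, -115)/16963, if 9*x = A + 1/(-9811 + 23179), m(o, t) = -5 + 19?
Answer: 48623702636338/2948805020573 ≈ 16.489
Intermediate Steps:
m(o, t) = 14
x = -173837471/120312 (x = (-13004 + 1/(-9811 + 23179))/9 = (-13004 + 1/13368)/9 = (⅑)*(-173837471/13368) = -173837471/120312 ≈ -1444.9)
-23824/x + m(7 - 4*2, -115)/16963 = -23824/(-173837471/120312) + 14/16963 = -23824*(-120312/173837471) + 14*(1/16963) = 2866313088/173837471 + 14/16963 = 48623702636338/2948805020573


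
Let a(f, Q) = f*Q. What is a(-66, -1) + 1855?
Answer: 1921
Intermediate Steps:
a(f, Q) = Q*f
a(-66, -1) + 1855 = -1*(-66) + 1855 = 66 + 1855 = 1921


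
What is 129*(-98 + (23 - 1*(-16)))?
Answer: -7611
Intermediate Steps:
129*(-98 + (23 - 1*(-16))) = 129*(-98 + (23 + 16)) = 129*(-98 + 39) = 129*(-59) = -7611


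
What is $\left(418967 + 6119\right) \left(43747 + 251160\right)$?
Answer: $125360837002$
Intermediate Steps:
$\left(418967 + 6119\right) \left(43747 + 251160\right) = 425086 \cdot 294907 = 125360837002$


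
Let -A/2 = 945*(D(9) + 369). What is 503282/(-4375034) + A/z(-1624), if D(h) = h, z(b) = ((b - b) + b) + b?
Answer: 55785305899/253751972 ≈ 219.84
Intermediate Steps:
z(b) = 2*b (z(b) = (0 + b) + b = b + b = 2*b)
A = -714420 (A = -1890*(9 + 369) = -1890*378 = -2*357210 = -714420)
503282/(-4375034) + A/z(-1624) = 503282/(-4375034) - 714420/(2*(-1624)) = 503282*(-1/4375034) - 714420/(-3248) = -251641/2187517 - 714420*(-1/3248) = -251641/2187517 + 25515/116 = 55785305899/253751972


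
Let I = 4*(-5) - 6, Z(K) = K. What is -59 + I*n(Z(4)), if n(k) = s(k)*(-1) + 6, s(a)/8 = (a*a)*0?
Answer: -215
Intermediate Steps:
s(a) = 0 (s(a) = 8*((a*a)*0) = 8*(a²*0) = 8*0 = 0)
I = -26 (I = -20 - 6 = -26)
n(k) = 6 (n(k) = 0*(-1) + 6 = 0 + 6 = 6)
-59 + I*n(Z(4)) = -59 - 26*6 = -59 - 156 = -215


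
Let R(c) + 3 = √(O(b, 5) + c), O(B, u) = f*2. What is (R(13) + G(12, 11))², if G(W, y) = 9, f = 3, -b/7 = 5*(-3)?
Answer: (6 + √19)² ≈ 107.31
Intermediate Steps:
b = 105 (b = -35*(-3) = -7*(-15) = 105)
O(B, u) = 6 (O(B, u) = 3*2 = 6)
R(c) = -3 + √(6 + c)
(R(13) + G(12, 11))² = ((-3 + √(6 + 13)) + 9)² = ((-3 + √19) + 9)² = (6 + √19)²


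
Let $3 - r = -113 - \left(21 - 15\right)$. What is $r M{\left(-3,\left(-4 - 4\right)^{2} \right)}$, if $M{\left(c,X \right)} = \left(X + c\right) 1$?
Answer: $7442$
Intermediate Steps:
$M{\left(c,X \right)} = X + c$
$r = 122$ ($r = 3 - \left(-113 - \left(21 - 15\right)\right) = 3 - \left(-113 - 6\right) = 3 - -119 = 3 + 119 = 122$)
$r M{\left(-3,\left(-4 - 4\right)^{2} \right)} = 122 \left(\left(-4 - 4\right)^{2} - 3\right) = 122 \left(\left(-8\right)^{2} - 3\right) = 122 \left(64 - 3\right) = 122 \cdot 61 = 7442$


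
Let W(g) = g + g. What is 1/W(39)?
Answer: 1/78 ≈ 0.012821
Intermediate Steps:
W(g) = 2*g
1/W(39) = 1/(2*39) = 1/78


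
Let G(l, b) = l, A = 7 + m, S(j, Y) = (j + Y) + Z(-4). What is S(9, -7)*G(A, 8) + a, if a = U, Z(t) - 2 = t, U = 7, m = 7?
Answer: 7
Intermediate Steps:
Z(t) = 2 + t
a = 7
S(j, Y) = -2 + Y + j (S(j, Y) = (j + Y) + (2 - 4) = (Y + j) - 2 = -2 + Y + j)
A = 14 (A = 7 + 7 = 14)
S(9, -7)*G(A, 8) + a = (-2 - 7 + 9)*14 + 7 = 0*14 + 7 = 0 + 7 = 7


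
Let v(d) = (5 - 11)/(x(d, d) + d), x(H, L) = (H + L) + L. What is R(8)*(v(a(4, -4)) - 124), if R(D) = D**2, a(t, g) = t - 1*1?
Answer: -7968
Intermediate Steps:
a(t, g) = -1 + t (a(t, g) = t - 1 = -1 + t)
x(H, L) = H + 2*L
v(d) = -3/(2*d) (v(d) = (5 - 11)/((d + 2*d) + d) = -6/(3*d + d) = -6*1/(4*d) = -3/(2*d))
R(8)*(v(a(4, -4)) - 124) = 8**2*(-3/(2*(-1 + 4)) - 124) = 64*(-3/2/3 - 124) = 64*(-3/2*1/3 - 124) = 64*(-1/2 - 124) = 64*(-249/2) = -7968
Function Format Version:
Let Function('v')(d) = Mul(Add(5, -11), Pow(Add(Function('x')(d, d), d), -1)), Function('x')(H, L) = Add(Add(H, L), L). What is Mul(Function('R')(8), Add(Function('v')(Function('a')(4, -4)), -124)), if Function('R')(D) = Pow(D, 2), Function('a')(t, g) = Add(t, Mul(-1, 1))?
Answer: -7968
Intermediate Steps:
Function('a')(t, g) = Add(-1, t) (Function('a')(t, g) = Add(t, -1) = Add(-1, t))
Function('x')(H, L) = Add(H, Mul(2, L))
Function('v')(d) = Mul(Rational(-3, 2), Pow(d, -1)) (Function('v')(d) = Mul(Add(5, -11), Pow(Add(Add(d, Mul(2, d)), d), -1)) = Mul(-6, Pow(Add(Mul(3, d), d), -1)) = Mul(-6, Pow(Mul(4, d), -1)) = Mul(-6, Mul(Rational(1, 4), Pow(d, -1))) = Mul(Rational(-3, 2), Pow(d, -1)))
Mul(Function('R')(8), Add(Function('v')(Function('a')(4, -4)), -124)) = Mul(Pow(8, 2), Add(Mul(Rational(-3, 2), Pow(Add(-1, 4), -1)), -124)) = Mul(64, Add(Mul(Rational(-3, 2), Pow(3, -1)), -124)) = Mul(64, Add(Mul(Rational(-3, 2), Rational(1, 3)), -124)) = Mul(64, Add(Rational(-1, 2), -124)) = Mul(64, Rational(-249, 2)) = -7968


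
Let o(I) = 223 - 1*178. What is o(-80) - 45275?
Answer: -45230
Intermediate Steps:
o(I) = 45 (o(I) = 223 - 178 = 45)
o(-80) - 45275 = 45 - 45275 = -45230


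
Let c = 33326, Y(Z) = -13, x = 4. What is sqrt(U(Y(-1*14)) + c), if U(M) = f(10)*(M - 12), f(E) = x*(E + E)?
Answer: sqrt(31326) ≈ 176.99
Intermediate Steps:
f(E) = 8*E (f(E) = 4*(E + E) = 4*(2*E) = 8*E)
U(M) = -960 + 80*M (U(M) = (8*10)*(M - 12) = 80*(-12 + M) = -960 + 80*M)
sqrt(U(Y(-1*14)) + c) = sqrt((-960 + 80*(-13)) + 33326) = sqrt((-960 - 1040) + 33326) = sqrt(-2000 + 33326) = sqrt(31326)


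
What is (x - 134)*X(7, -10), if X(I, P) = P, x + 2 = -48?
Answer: 1840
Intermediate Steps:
x = -50 (x = -2 - 48 = -50)
(x - 134)*X(7, -10) = (-50 - 134)*(-10) = -184*(-10) = 1840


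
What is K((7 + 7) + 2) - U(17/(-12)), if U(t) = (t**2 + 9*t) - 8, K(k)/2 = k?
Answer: 7307/144 ≈ 50.743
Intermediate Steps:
K(k) = 2*k
U(t) = -8 + t**2 + 9*t
K((7 + 7) + 2) - U(17/(-12)) = 2*((7 + 7) + 2) - (-8 + (17/(-12))**2 + 9*(17/(-12))) = 2*(14 + 2) - (-8 + (17*(-1/12))**2 + 9*(17*(-1/12))) = 2*16 - (-8 + (-17/12)**2 + 9*(-17/12)) = 32 - (-8 + 289/144 - 51/4) = 32 - 1*(-2699/144) = 32 + 2699/144 = 7307/144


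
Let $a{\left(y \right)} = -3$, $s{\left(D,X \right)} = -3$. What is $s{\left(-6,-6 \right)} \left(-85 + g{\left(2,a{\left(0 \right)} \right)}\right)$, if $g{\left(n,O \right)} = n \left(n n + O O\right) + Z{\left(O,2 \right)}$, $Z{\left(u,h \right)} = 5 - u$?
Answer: $153$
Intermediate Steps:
$g{\left(n,O \right)} = 5 - O + n \left(O^{2} + n^{2}\right)$ ($g{\left(n,O \right)} = n \left(n n + O O\right) - \left(-5 + O\right) = n \left(n^{2} + O^{2}\right) - \left(-5 + O\right) = n \left(O^{2} + n^{2}\right) - \left(-5 + O\right) = 5 - O + n \left(O^{2} + n^{2}\right)$)
$s{\left(-6,-6 \right)} \left(-85 + g{\left(2,a{\left(0 \right)} \right)}\right) = - 3 \left(-85 + \left(5 + 2^{3} - -3 + 2 \left(-3\right)^{2}\right)\right) = - 3 \left(-85 + \left(5 + 8 + 3 + 2 \cdot 9\right)\right) = - 3 \left(-85 + \left(5 + 8 + 3 + 18\right)\right) = - 3 \left(-85 + 34\right) = \left(-3\right) \left(-51\right) = 153$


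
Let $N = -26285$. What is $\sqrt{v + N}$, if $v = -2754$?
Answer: $i \sqrt{29039} \approx 170.41 i$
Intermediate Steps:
$\sqrt{v + N} = \sqrt{-2754 - 26285} = \sqrt{-29039} = i \sqrt{29039}$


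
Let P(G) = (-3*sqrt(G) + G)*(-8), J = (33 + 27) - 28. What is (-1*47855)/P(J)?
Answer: 47855/184 + 143565*sqrt(2)/1472 ≈ 398.01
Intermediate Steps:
J = 32 (J = 60 - 28 = 32)
P(G) = -8*G + 24*sqrt(G) (P(G) = (G - 3*sqrt(G))*(-8) = -8*G + 24*sqrt(G))
(-1*47855)/P(J) = (-1*47855)/(-8*32 + 24*sqrt(32)) = -47855/(-256 + 24*(4*sqrt(2))) = -47855/(-256 + 96*sqrt(2))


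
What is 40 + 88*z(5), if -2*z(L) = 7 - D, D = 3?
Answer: -136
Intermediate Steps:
z(L) = -2 (z(L) = -(7 - 1*3)/2 = -(7 - 3)/2 = -1/2*4 = -2)
40 + 88*z(5) = 40 + 88*(-2) = 40 - 176 = -136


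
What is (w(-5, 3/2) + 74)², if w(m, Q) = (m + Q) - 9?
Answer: 15129/4 ≈ 3782.3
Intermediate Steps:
w(m, Q) = -9 + Q + m (w(m, Q) = (Q + m) - 9 = -9 + Q + m)
(w(-5, 3/2) + 74)² = ((-9 + 3/2 - 5) + 74)² = (-25/2 + 74)² = (123/2)² = 15129/4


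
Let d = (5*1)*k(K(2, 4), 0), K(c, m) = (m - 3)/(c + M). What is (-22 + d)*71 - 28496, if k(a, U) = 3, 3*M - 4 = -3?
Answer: -28993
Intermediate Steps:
M = 1/3 (M = 4/3 + (1/3)*(-3) = 4/3 - 1 = 1/3 ≈ 0.33333)
K(c, m) = (-3 + m)/(1/3 + c) (K(c, m) = (m - 3)/(c + 1/3) = (-3 + m)/(1/3 + c))
d = 15 (d = (5*1)*3 = 5*3 = 15)
(-22 + d)*71 - 28496 = (-22 + 15)*71 - 28496 = -7*71 - 28496 = -497 - 28496 = -28993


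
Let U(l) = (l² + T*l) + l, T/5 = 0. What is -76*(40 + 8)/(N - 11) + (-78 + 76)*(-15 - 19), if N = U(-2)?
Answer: 1420/3 ≈ 473.33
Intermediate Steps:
T = 0 (T = 5*0 = 0)
U(l) = l + l² (U(l) = (l² + 0*l) + l = (l² + 0) + l = l² + l = l + l²)
N = 2 (N = -2*(1 - 2) = -2*(-1) = 2)
-76*(40 + 8)/(N - 11) + (-78 + 76)*(-15 - 19) = -76*(40 + 8)/(2 - 11) + (-78 + 76)*(-15 - 19) = -3648/(-9) - 2*(-34) = -3648*(-1)/9 + 68 = -76*(-16/3) + 68 = 1216/3 + 68 = 1420/3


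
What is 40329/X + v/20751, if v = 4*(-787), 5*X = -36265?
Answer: -859699523/150507003 ≈ -5.7120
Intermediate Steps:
X = -7253 (X = (1/5)*(-36265) = -7253)
v = -3148
40329/X + v/20751 = 40329/(-7253) - 3148/20751 = 40329*(-1/7253) - 3148*1/20751 = -40329/7253 - 3148/20751 = -859699523/150507003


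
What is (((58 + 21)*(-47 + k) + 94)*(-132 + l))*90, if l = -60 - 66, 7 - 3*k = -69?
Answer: 37562220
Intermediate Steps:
k = 76/3 (k = 7/3 - ⅓*(-69) = 7/3 + 23 = 76/3 ≈ 25.333)
l = -126
(((58 + 21)*(-47 + k) + 94)*(-132 + l))*90 = (((58 + 21)*(-47 + 76/3) + 94)*(-132 - 126))*90 = ((79*(-65/3) + 94)*(-258))*90 = ((-5135/3 + 94)*(-258))*90 = -4853/3*(-258)*90 = 417358*90 = 37562220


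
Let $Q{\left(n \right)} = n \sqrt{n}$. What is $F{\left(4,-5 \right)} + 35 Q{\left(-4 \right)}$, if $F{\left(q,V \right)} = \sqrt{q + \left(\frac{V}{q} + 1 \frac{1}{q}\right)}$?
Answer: $\sqrt{3} - 280 i \approx 1.732 - 280.0 i$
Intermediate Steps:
$F{\left(q,V \right)} = \sqrt{q + \frac{1}{q} + \frac{V}{q}}$ ($F{\left(q,V \right)} = \sqrt{q + \left(\frac{V}{q} + \frac{1}{q}\right)} = \sqrt{q + \left(\frac{1}{q} + \frac{V}{q}\right)} = \sqrt{q + \frac{1}{q} + \frac{V}{q}}$)
$Q{\left(n \right)} = n^{\frac{3}{2}}$
$F{\left(4,-5 \right)} + 35 Q{\left(-4 \right)} = \sqrt{\frac{1 - 5 + 4^{2}}{4}} + 35 \left(-4\right)^{\frac{3}{2}} = \sqrt{\frac{1 - 5 + 16}{4}} + 35 \left(- 8 i\right) = \sqrt{\frac{1}{4} \cdot 12} - 280 i = \sqrt{3} - 280 i$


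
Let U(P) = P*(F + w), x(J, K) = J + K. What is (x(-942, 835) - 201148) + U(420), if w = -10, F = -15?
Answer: -211755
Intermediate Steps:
U(P) = -25*P (U(P) = P*(-15 - 10) = P*(-25) = -25*P)
(x(-942, 835) - 201148) + U(420) = ((-942 + 835) - 201148) - 25*420 = (-107 - 201148) - 10500 = -201255 - 10500 = -211755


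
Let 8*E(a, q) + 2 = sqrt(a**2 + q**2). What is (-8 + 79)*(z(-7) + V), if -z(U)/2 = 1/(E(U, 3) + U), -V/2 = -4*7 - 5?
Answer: 268238/57 + 568*sqrt(58)/1653 ≈ 4708.5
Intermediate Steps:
E(a, q) = -1/4 + sqrt(a**2 + q**2)/8
V = 66 (V = -2*(-4*7 - 5) = -2*(-28 - 5) = -2*(-33) = 66)
z(U) = -2/(-1/4 + U + sqrt(9 + U**2)/8) (z(U) = -2/((-1/4 + sqrt(U**2 + 3**2)/8) + U) = -2/((-1/4 + sqrt(U**2 + 9)/8) + U) = -2/((-1/4 + sqrt(9 + U**2)/8) + U) = -2/(-1/4 + U + sqrt(9 + U**2)/8))
(-8 + 79)*(z(-7) + V) = (-8 + 79)*(-16/(-2 + sqrt(9 + (-7)**2) + 8*(-7)) + 66) = 71*(-16/(-2 + sqrt(9 + 49) - 56) + 66) = 71*(-16/(-2 + sqrt(58) - 56) + 66) = 71*(-16/(-58 + sqrt(58)) + 66) = 71*(66 - 16/(-58 + sqrt(58))) = 4686 - 1136/(-58 + sqrt(58))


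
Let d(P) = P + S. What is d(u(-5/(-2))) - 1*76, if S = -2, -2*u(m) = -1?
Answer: -155/2 ≈ -77.500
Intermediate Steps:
u(m) = ½ (u(m) = -½*(-1) = ½)
d(P) = -2 + P (d(P) = P - 2 = -2 + P)
d(u(-5/(-2))) - 1*76 = (-2 + ½) - 1*76 = -3/2 - 76 = -155/2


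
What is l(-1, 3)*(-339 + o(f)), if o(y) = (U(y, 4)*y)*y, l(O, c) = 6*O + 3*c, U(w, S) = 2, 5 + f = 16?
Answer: -291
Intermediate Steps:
f = 11 (f = -5 + 16 = 11)
l(O, c) = 3*c + 6*O
o(y) = 2*y² (o(y) = (2*y)*y = 2*y²)
l(-1, 3)*(-339 + o(f)) = (3*3 + 6*(-1))*(-339 + 2*11²) = (9 - 6)*(-339 + 2*121) = 3*(-339 + 242) = 3*(-97) = -291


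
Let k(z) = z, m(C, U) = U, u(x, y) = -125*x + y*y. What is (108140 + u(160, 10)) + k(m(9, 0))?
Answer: 88240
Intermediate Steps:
u(x, y) = y² - 125*x (u(x, y) = -125*x + y² = y² - 125*x)
(108140 + u(160, 10)) + k(m(9, 0)) = (108140 + (10² - 125*160)) + 0 = (108140 + (100 - 20000)) + 0 = (108140 - 19900) + 0 = 88240 + 0 = 88240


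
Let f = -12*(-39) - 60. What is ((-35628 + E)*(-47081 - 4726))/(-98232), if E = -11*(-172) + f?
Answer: -71942654/4093 ≈ -17577.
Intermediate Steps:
f = 408 (f = 468 - 60 = 408)
E = 2300 (E = -11*(-172) + 408 = 1892 + 408 = 2300)
((-35628 + E)*(-47081 - 4726))/(-98232) = ((-35628 + 2300)*(-47081 - 4726))/(-98232) = -33328*(-51807)*(-1/98232) = 1726623696*(-1/98232) = -71942654/4093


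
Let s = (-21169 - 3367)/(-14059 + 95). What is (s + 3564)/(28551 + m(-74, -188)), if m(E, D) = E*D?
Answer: 12448058/148238333 ≈ 0.083973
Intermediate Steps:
m(E, D) = D*E
s = 6134/3491 (s = -24536/(-13964) = -24536*(-1/13964) = 6134/3491 ≈ 1.7571)
(s + 3564)/(28551 + m(-74, -188)) = (6134/3491 + 3564)/(28551 - 188*(-74)) = 12448058/(3491*(28551 + 13912)) = (12448058/3491)/42463 = (12448058/3491)*(1/42463) = 12448058/148238333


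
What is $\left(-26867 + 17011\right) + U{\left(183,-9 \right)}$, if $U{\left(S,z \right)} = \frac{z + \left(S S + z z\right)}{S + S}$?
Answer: $- \frac{1191245}{122} \approx -9764.3$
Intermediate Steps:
$U{\left(S,z \right)} = \frac{z + S^{2} + z^{2}}{2 S}$ ($U{\left(S,z \right)} = \frac{z + \left(S^{2} + z^{2}\right)}{2 S} = \left(z + S^{2} + z^{2}\right) \frac{1}{2 S} = \frac{z + S^{2} + z^{2}}{2 S}$)
$\left(-26867 + 17011\right) + U{\left(183,-9 \right)} = \left(-26867 + 17011\right) + \frac{-9 + 183^{2} + \left(-9\right)^{2}}{2 \cdot 183} = -9856 + \frac{1}{2} \cdot \frac{1}{183} \left(-9 + 33489 + 81\right) = -9856 + \frac{1}{2} \cdot \frac{1}{183} \cdot 33561 = -9856 + \frac{11187}{122} = - \frac{1191245}{122}$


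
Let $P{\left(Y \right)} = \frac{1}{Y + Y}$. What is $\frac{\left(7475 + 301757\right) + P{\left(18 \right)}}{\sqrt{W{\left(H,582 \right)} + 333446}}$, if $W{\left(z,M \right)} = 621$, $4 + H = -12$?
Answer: $\frac{11132353 \sqrt{334067}}{12026412} \approx 535.02$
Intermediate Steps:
$P{\left(Y \right)} = \frac{1}{2 Y}$
$H = -16$ ($H = -4 - 12 = -16$)
$\frac{\left(7475 + 301757\right) + P{\left(18 \right)}}{\sqrt{W{\left(H,582 \right)} + 333446}} = \frac{\left(7475 + 301757\right) + \frac{1}{2 \cdot 18}}{\sqrt{621 + 333446}} = \frac{309232 + \frac{1}{2} \cdot \frac{1}{18}}{\sqrt{334067}} = \left(309232 + \frac{1}{36}\right) \frac{\sqrt{334067}}{334067} = \frac{11132353 \frac{\sqrt{334067}}{334067}}{36} = \frac{11132353 \sqrt{334067}}{12026412}$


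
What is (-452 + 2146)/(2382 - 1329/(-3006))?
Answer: 1697388/2387207 ≈ 0.71103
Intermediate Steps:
(-452 + 2146)/(2382 - 1329/(-3006)) = 1694/(2382 - 1329*(-1/3006)) = 1694/(2382 + 443/1002) = 1694/(2387207/1002) = 1694*(1002/2387207) = 1697388/2387207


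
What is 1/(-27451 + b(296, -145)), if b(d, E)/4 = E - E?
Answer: -1/27451 ≈ -3.6429e-5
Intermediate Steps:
b(d, E) = 0 (b(d, E) = 4*(E - E) = 4*0 = 0)
1/(-27451 + b(296, -145)) = 1/(-27451 + 0) = 1/(-27451) = -1/27451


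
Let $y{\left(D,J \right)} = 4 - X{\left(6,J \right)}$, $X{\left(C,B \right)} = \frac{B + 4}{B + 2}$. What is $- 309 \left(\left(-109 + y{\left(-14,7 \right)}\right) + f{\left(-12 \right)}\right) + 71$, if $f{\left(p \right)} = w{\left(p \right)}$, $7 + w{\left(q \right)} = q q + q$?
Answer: $- \frac{17194}{3} \approx -5731.3$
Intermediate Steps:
$w{\left(q \right)} = -7 + q + q^{2}$ ($w{\left(q \right)} = -7 + \left(q q + q\right) = -7 + \left(q^{2} + q\right) = -7 + \left(q + q^{2}\right) = -7 + q + q^{2}$)
$X{\left(C,B \right)} = \frac{4 + B}{2 + B}$
$f{\left(p \right)} = -7 + p + p^{2}$
$y{\left(D,J \right)} = 4 - \frac{4 + J}{2 + J}$
$- 309 \left(\left(-109 + y{\left(-14,7 \right)}\right) + f{\left(-12 \right)}\right) + 71 = - 309 \left(\left(-109 + \frac{4 + 3 \cdot 7}{2 + 7}\right) - \left(19 - 144\right)\right) + 71 = - 309 \left(\left(-109 + \frac{4 + 21}{9}\right) - -125\right) + 71 = - 309 \left(\left(-109 + \frac{1}{9} \cdot 25\right) + 125\right) + 71 = - 309 \left(\left(-109 + \frac{25}{9}\right) + 125\right) + 71 = - 309 \left(- \frac{956}{9} + 125\right) + 71 = \left(-309\right) \frac{169}{9} + 71 = - \frac{17407}{3} + 71 = - \frac{17194}{3}$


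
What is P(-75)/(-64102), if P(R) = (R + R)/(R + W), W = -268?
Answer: -75/10993493 ≈ -6.8222e-6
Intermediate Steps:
P(R) = 2*R/(-268 + R) (P(R) = (R + R)/(R - 268) = (2*R)/(-268 + R) = 2*R/(-268 + R))
P(-75)/(-64102) = (2*(-75)/(-268 - 75))/(-64102) = (2*(-75)/(-343))*(-1/64102) = (2*(-75)*(-1/343))*(-1/64102) = (150/343)*(-1/64102) = -75/10993493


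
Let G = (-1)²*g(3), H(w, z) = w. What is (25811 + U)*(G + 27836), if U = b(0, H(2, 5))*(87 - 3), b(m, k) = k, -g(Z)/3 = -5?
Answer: 723541129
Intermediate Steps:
g(Z) = 15 (g(Z) = -3*(-5) = 15)
U = 168 (U = 2*(87 - 3) = 2*84 = 168)
G = 15 (G = (-1)²*15 = 1*15 = 15)
(25811 + U)*(G + 27836) = (25811 + 168)*(15 + 27836) = 25979*27851 = 723541129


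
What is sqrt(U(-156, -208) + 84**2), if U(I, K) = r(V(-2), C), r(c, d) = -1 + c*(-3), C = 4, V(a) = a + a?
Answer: sqrt(7067) ≈ 84.065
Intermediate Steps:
V(a) = 2*a
r(c, d) = -1 - 3*c
U(I, K) = 11 (U(I, K) = -1 - 6*(-2) = -1 - 3*(-4) = -1 + 12 = 11)
sqrt(U(-156, -208) + 84**2) = sqrt(11 + 84**2) = sqrt(11 + 7056) = sqrt(7067)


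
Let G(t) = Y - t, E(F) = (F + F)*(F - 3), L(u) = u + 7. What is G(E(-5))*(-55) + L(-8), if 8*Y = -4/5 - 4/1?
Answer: 4432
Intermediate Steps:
L(u) = 7 + u
E(F) = 2*F*(-3 + F) (E(F) = (2*F)*(-3 + F) = 2*F*(-3 + F))
Y = -⅗ (Y = (-4/5 - 4/1)/8 = (-4*⅕ - 4*1)/8 = (-⅘ - 4)/8 = (⅛)*(-24/5) = -⅗ ≈ -0.60000)
G(t) = -⅗ - t
G(E(-5))*(-55) + L(-8) = (-⅗ - 2*(-5)*(-3 - 5))*(-55) + (7 - 8) = (-⅗ - 2*(-5)*(-8))*(-55) - 1 = (-⅗ - 1*80)*(-55) - 1 = (-⅗ - 80)*(-55) - 1 = -403/5*(-55) - 1 = 4433 - 1 = 4432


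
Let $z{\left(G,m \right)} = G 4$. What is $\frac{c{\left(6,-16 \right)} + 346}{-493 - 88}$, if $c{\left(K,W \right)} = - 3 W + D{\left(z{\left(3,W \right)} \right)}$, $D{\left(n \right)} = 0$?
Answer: $- \frac{394}{581} \approx -0.67814$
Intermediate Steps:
$z{\left(G,m \right)} = 4 G$
$c{\left(K,W \right)} = - 3 W$ ($c{\left(K,W \right)} = - 3 W + 0 = - 3 W$)
$\frac{c{\left(6,-16 \right)} + 346}{-493 - 88} = \frac{\left(-3\right) \left(-16\right) + 346}{-493 - 88} = \frac{48 + 346}{-581} = 394 \left(- \frac{1}{581}\right) = - \frac{394}{581}$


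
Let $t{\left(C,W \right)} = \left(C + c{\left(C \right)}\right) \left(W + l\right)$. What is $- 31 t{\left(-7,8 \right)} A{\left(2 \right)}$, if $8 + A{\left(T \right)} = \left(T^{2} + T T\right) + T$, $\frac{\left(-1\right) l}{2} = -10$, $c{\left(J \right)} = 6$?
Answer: $1736$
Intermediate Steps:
$l = 20$ ($l = \left(-2\right) \left(-10\right) = 20$)
$t{\left(C,W \right)} = \left(6 + C\right) \left(20 + W\right)$ ($t{\left(C,W \right)} = \left(C + 6\right) \left(W + 20\right) = \left(6 + C\right) \left(20 + W\right)$)
$A{\left(T \right)} = -8 + T + 2 T^{2}$ ($A{\left(T \right)} = -8 + \left(\left(T^{2} + T T\right) + T\right) = -8 + \left(\left(T^{2} + T^{2}\right) + T\right) = -8 + \left(2 T^{2} + T\right) = -8 + \left(T + 2 T^{2}\right) = -8 + T + 2 T^{2}$)
$- 31 t{\left(-7,8 \right)} A{\left(2 \right)} = - 31 \left(120 + 6 \cdot 8 + 20 \left(-7\right) - 56\right) \left(-8 + 2 + 2 \cdot 2^{2}\right) = - 31 \left(120 + 48 - 140 - 56\right) \left(-8 + 2 + 2 \cdot 4\right) = \left(-31\right) \left(-28\right) \left(-8 + 2 + 8\right) = 868 \cdot 2 = 1736$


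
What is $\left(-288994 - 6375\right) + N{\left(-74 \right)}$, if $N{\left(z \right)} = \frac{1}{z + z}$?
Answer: $- \frac{43714613}{148} \approx -2.9537 \cdot 10^{5}$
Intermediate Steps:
$N{\left(z \right)} = \frac{1}{2 z}$
$\left(-288994 - 6375\right) + N{\left(-74 \right)} = \left(-288994 - 6375\right) + \frac{1}{2 \left(-74\right)} = -295369 + \frac{1}{2} \left(- \frac{1}{74}\right) = -295369 - \frac{1}{148} = - \frac{43714613}{148}$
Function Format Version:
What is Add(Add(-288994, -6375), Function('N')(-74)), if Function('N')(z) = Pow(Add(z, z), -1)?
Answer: Rational(-43714613, 148) ≈ -2.9537e+5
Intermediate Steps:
Function('N')(z) = Mul(Rational(1, 2), Pow(z, -1)) (Function('N')(z) = Pow(Mul(2, z), -1) = Mul(Rational(1, 2), Pow(z, -1)))
Add(Add(-288994, -6375), Function('N')(-74)) = Add(Add(-288994, -6375), Mul(Rational(1, 2), Pow(-74, -1))) = Add(-295369, Mul(Rational(1, 2), Rational(-1, 74))) = Add(-295369, Rational(-1, 148)) = Rational(-43714613, 148)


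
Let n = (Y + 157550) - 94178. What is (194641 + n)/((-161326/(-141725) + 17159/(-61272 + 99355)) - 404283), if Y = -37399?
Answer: -595361424394725/1091016693345596 ≈ -0.54569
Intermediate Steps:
n = 25973 (n = (-37399 + 157550) - 94178 = 120151 - 94178 = 25973)
(194641 + n)/((-161326/(-141725) + 17159/(-61272 + 99355)) - 404283) = (194641 + 25973)/((-161326/(-141725) + 17159/(-61272 + 99355)) - 404283) = 220614/((-161326*(-1/141725) + 17159/38083) - 404283) = 220614/((161326/141725 + 17159*(1/38083)) - 404283) = 220614/((161326/141725 + 17159/38083) - 404283) = 220614/(8575637333/5397313175 - 404283) = 220614/(-2182033386691192/5397313175) = 220614*(-5397313175/2182033386691192) = -595361424394725/1091016693345596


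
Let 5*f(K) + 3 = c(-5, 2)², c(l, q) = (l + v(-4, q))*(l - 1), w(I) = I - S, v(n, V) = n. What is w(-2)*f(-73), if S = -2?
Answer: 0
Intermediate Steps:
w(I) = 2 + I (w(I) = I - 1*(-2) = I + 2 = 2 + I)
c(l, q) = (-1 + l)*(-4 + l) (c(l, q) = (l - 4)*(l - 1) = (-4 + l)*(-1 + l) = (-1 + l)*(-4 + l))
f(K) = 2913/5 (f(K) = -⅗ + (4 + (-5)² - 5*(-5))²/5 = -⅗ + (4 + 25 + 25)²/5 = -⅗ + (⅕)*54² = -⅗ + (⅕)*2916 = -⅗ + 2916/5 = 2913/5)
w(-2)*f(-73) = (2 - 2)*(2913/5) = 0*(2913/5) = 0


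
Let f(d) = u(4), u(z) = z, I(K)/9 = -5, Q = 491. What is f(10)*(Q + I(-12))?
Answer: 1784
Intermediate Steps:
I(K) = -45 (I(K) = 9*(-5) = -45)
f(d) = 4
f(10)*(Q + I(-12)) = 4*(491 - 45) = 4*446 = 1784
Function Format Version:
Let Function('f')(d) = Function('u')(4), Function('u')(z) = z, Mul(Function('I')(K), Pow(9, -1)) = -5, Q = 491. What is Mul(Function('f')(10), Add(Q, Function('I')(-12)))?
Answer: 1784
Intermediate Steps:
Function('I')(K) = -45 (Function('I')(K) = Mul(9, -5) = -45)
Function('f')(d) = 4
Mul(Function('f')(10), Add(Q, Function('I')(-12))) = Mul(4, Add(491, -45)) = Mul(4, 446) = 1784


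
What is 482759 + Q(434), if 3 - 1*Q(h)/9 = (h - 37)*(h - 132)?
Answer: -596260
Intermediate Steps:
Q(h) = 27 - 9*(-132 + h)*(-37 + h) (Q(h) = 27 - 9*(h - 37)*(h - 132) = 27 - 9*(-37 + h)*(-132 + h) = 27 - 9*(-132 + h)*(-37 + h))
482759 + Q(434) = 482759 + (-43929 - 9*434² + 1521*434) = 482759 + (-43929 - 9*188356 + 660114) = 482759 + (-43929 - 1695204 + 660114) = 482759 - 1079019 = -596260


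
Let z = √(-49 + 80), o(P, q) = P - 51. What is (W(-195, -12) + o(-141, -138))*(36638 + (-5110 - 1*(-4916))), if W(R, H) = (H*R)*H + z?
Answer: -1030344768 + 36444*√31 ≈ -1.0301e+9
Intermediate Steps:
o(P, q) = -51 + P
z = √31 ≈ 5.5678
W(R, H) = √31 + R*H² (W(R, H) = (H*R)*H + √31 = R*H² + √31 = √31 + R*H²)
(W(-195, -12) + o(-141, -138))*(36638 + (-5110 - 1*(-4916))) = ((√31 - 195*(-12)²) + (-51 - 141))*(36638 + (-5110 - 1*(-4916))) = ((√31 - 195*144) - 192)*(36638 + (-5110 + 4916)) = ((√31 - 28080) - 192)*(36638 - 194) = ((-28080 + √31) - 192)*36444 = (-28272 + √31)*36444 = -1030344768 + 36444*√31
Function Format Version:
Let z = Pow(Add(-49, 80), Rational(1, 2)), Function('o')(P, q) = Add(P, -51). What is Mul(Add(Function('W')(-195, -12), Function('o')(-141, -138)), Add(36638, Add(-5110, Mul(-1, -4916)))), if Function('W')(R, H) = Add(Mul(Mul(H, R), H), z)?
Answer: Add(-1030344768, Mul(36444, Pow(31, Rational(1, 2)))) ≈ -1.0301e+9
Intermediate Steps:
Function('o')(P, q) = Add(-51, P)
z = Pow(31, Rational(1, 2)) ≈ 5.5678
Function('W')(R, H) = Add(Pow(31, Rational(1, 2)), Mul(R, Pow(H, 2))) (Function('W')(R, H) = Add(Mul(Mul(H, R), H), Pow(31, Rational(1, 2))) = Add(Mul(R, Pow(H, 2)), Pow(31, Rational(1, 2))) = Add(Pow(31, Rational(1, 2)), Mul(R, Pow(H, 2))))
Mul(Add(Function('W')(-195, -12), Function('o')(-141, -138)), Add(36638, Add(-5110, Mul(-1, -4916)))) = Mul(Add(Add(Pow(31, Rational(1, 2)), Mul(-195, Pow(-12, 2))), Add(-51, -141)), Add(36638, Add(-5110, Mul(-1, -4916)))) = Mul(Add(Add(Pow(31, Rational(1, 2)), Mul(-195, 144)), -192), Add(36638, Add(-5110, 4916))) = Mul(Add(Add(Pow(31, Rational(1, 2)), -28080), -192), Add(36638, -194)) = Mul(Add(Add(-28080, Pow(31, Rational(1, 2))), -192), 36444) = Mul(Add(-28272, Pow(31, Rational(1, 2))), 36444) = Add(-1030344768, Mul(36444, Pow(31, Rational(1, 2))))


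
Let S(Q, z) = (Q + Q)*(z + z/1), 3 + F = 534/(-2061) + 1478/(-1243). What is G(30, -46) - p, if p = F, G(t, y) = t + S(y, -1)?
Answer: 186541837/853941 ≈ 218.45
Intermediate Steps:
F = -3798463/853941 (F = -3 + (534/(-2061) + 1478/(-1243)) = -3 + (534*(-1/2061) + 1478*(-1/1243)) = -3 + (-178/687 - 1478/1243) = -3 - 1236640/853941 = -3798463/853941 ≈ -4.4482)
S(Q, z) = 4*Q*z (S(Q, z) = (2*Q)*(z + z*1) = (2*Q)*(z + z) = (2*Q)*(2*z) = 4*Q*z)
G(t, y) = t - 4*y (G(t, y) = t + 4*y*(-1) = t - 4*y)
p = -3798463/853941 ≈ -4.4482
G(30, -46) - p = (30 - 4*(-46)) - 1*(-3798463/853941) = (30 + 184) + 3798463/853941 = 214 + 3798463/853941 = 186541837/853941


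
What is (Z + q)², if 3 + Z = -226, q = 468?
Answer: 57121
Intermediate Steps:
Z = -229 (Z = -3 - 226 = -229)
(Z + q)² = (-229 + 468)² = 239² = 57121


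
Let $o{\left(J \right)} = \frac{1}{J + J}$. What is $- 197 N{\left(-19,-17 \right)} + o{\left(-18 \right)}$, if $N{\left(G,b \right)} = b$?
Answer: $\frac{120563}{36} \approx 3349.0$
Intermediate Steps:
$o{\left(J \right)} = \frac{1}{2 J}$
$- 197 N{\left(-19,-17 \right)} + o{\left(-18 \right)} = \left(-197\right) \left(-17\right) + \frac{1}{2 \left(-18\right)} = 3349 + \frac{1}{2} \left(- \frac{1}{18}\right) = 3349 - \frac{1}{36} = \frac{120563}{36}$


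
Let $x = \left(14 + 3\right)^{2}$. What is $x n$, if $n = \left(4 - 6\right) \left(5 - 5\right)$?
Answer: $0$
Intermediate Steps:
$n = 0$ ($n = \left(-2\right) 0 = 0$)
$x = 289$ ($x = 17^{2} = 289$)
$x n = 289 \cdot 0 = 0$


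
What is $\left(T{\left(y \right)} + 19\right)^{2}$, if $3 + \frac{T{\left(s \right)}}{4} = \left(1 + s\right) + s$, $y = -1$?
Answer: $9$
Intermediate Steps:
$T{\left(s \right)} = -8 + 8 s$ ($T{\left(s \right)} = -12 + 4 \left(\left(1 + s\right) + s\right) = -12 + 4 \left(1 + 2 s\right) = -12 + \left(4 + 8 s\right) = -8 + 8 s$)
$\left(T{\left(y \right)} + 19\right)^{2} = \left(\left(-8 + 8 \left(-1\right)\right) + 19\right)^{2} = \left(\left(-8 - 8\right) + 19\right)^{2} = \left(-16 + 19\right)^{2} = 3^{2} = 9$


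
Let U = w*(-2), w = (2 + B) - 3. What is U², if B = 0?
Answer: 4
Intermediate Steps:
w = -1 (w = (2 + 0) - 3 = 2 - 3 = -1)
U = 2 (U = -1*(-2) = 2)
U² = 2² = 4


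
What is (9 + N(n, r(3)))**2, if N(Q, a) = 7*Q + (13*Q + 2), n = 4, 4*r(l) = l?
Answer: 8281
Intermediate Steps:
r(l) = l/4
N(Q, a) = 2 + 20*Q (N(Q, a) = 7*Q + (2 + 13*Q) = 2 + 20*Q)
(9 + N(n, r(3)))**2 = (9 + (2 + 20*4))**2 = (9 + (2 + 80))**2 = (9 + 82)**2 = 91**2 = 8281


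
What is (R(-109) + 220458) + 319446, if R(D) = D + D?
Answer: 539686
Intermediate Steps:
R(D) = 2*D
(R(-109) + 220458) + 319446 = (2*(-109) + 220458) + 319446 = (-218 + 220458) + 319446 = 220240 + 319446 = 539686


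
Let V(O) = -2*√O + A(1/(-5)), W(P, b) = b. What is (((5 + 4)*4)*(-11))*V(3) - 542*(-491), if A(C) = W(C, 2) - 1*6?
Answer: 267706 + 792*√3 ≈ 2.6908e+5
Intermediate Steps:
A(C) = -4 (A(C) = 2 - 1*6 = 2 - 6 = -4)
V(O) = -4 - 2*√O (V(O) = -2*√O - 4 = -4 - 2*√O)
(((5 + 4)*4)*(-11))*V(3) - 542*(-491) = (((5 + 4)*4)*(-11))*(-4 - 2*√3) - 542*(-491) = ((9*4)*(-11))*(-4 - 2*√3) + 266122 = (36*(-11))*(-4 - 2*√3) + 266122 = -396*(-4 - 2*√3) + 266122 = (1584 + 792*√3) + 266122 = 267706 + 792*√3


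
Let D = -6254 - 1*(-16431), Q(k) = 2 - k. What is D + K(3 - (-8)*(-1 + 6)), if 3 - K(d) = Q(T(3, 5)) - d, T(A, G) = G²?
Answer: 10246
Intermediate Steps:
K(d) = 26 + d (K(d) = 3 - ((2 - 1*5²) - d) = 3 - ((2 - 1*25) - d) = 3 - ((2 - 25) - d) = 3 - (-23 - d) = 3 + (23 + d) = 26 + d)
D = 10177 (D = -6254 + 16431 = 10177)
D + K(3 - (-8)*(-1 + 6)) = 10177 + (26 + (3 - (-8)*(-1 + 6))) = 10177 + (26 + (3 - (-8)*5)) = 10177 + (26 + (3 - 4*(-10))) = 10177 + (26 + (3 + 40)) = 10177 + (26 + 43) = 10177 + 69 = 10246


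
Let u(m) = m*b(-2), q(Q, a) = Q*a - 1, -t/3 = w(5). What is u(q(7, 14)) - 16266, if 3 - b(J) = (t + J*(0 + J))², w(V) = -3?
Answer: -32368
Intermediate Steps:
t = 9 (t = -3*(-3) = 9)
b(J) = 3 - (9 + J²)² (b(J) = 3 - (9 + J*(0 + J))² = 3 - (9 + J*J)² = 3 - (9 + J²)²)
q(Q, a) = -1 + Q*a
u(m) = -166*m (u(m) = m*(3 - (9 + (-2)²)²) = m*(3 - (9 + 4)²) = m*(3 - 1*13²) = m*(3 - 1*169) = m*(3 - 169) = m*(-166) = -166*m)
u(q(7, 14)) - 16266 = -166*(-1 + 7*14) - 16266 = -166*(-1 + 98) - 16266 = -166*97 - 16266 = -16102 - 16266 = -32368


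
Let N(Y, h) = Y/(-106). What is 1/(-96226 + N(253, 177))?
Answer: -106/10200209 ≈ -1.0392e-5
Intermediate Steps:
N(Y, h) = -Y/106 (N(Y, h) = Y*(-1/106) = -Y/106)
1/(-96226 + N(253, 177)) = 1/(-96226 - 1/106*253) = 1/(-96226 - 253/106) = 1/(-10200209/106) = -106/10200209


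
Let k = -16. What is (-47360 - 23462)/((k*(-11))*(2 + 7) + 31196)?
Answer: -35411/16390 ≈ -2.1605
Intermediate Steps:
(-47360 - 23462)/((k*(-11))*(2 + 7) + 31196) = (-47360 - 23462)/((-16*(-11))*(2 + 7) + 31196) = -70822/(176*9 + 31196) = -70822/(1584 + 31196) = -70822/32780 = -70822*1/32780 = -35411/16390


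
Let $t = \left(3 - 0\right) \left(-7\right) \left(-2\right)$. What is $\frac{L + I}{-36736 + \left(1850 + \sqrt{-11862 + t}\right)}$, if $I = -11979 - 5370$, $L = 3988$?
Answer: $\frac{233055923}{608522408} + \frac{13361 i \sqrt{2955}}{608522408} \approx 0.38299 + 0.0011936 i$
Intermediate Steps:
$t = 42$ ($t = \left(3 + 0\right) \left(-7\right) \left(-2\right) = 3 \left(-7\right) \left(-2\right) = \left(-21\right) \left(-2\right) = 42$)
$I = -17349$ ($I = -11979 - 5370 = -17349$)
$\frac{L + I}{-36736 + \left(1850 + \sqrt{-11862 + t}\right)} = \frac{3988 - 17349}{-36736 + \left(1850 + \sqrt{-11862 + 42}\right)} = - \frac{13361}{-36736 + \left(1850 + \sqrt{-11820}\right)} = - \frac{13361}{-36736 + \left(1850 + 2 i \sqrt{2955}\right)} = - \frac{13361}{-34886 + 2 i \sqrt{2955}}$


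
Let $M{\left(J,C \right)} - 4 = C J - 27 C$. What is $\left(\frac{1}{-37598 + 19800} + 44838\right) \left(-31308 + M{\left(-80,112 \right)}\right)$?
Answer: $- \frac{17272490392612}{8899} \approx -1.9409 \cdot 10^{9}$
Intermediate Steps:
$M{\left(J,C \right)} = 4 - 27 C + C J$ ($M{\left(J,C \right)} = 4 + \left(C J - 27 C\right) = 4 + \left(- 27 C + C J\right) = 4 - 27 C + C J$)
$\left(\frac{1}{-37598 + 19800} + 44838\right) \left(-31308 + M{\left(-80,112 \right)}\right) = \left(\frac{1}{-37598 + 19800} + 44838\right) \left(-31308 + \left(4 - 3024 + 112 \left(-80\right)\right)\right) = \left(\frac{1}{-17798} + 44838\right) \left(-31308 - 11980\right) = \left(- \frac{1}{17798} + 44838\right) \left(-31308 - 11980\right) = \frac{798026723}{17798} \left(-43288\right) = - \frac{17272490392612}{8899}$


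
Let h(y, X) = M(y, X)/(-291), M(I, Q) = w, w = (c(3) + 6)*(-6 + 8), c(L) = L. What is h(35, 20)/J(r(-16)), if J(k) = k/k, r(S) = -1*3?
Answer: -6/97 ≈ -0.061856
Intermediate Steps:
r(S) = -3
w = 18 (w = (3 + 6)*(-6 + 8) = 9*2 = 18)
M(I, Q) = 18
J(k) = 1
h(y, X) = -6/97 (h(y, X) = 18/(-291) = 18*(-1/291) = -6/97)
h(35, 20)/J(r(-16)) = -6/97/1 = -6/97*1 = -6/97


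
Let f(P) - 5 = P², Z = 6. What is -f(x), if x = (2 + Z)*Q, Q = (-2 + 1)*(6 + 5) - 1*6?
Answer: -18501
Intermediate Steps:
Q = -17 (Q = -1*11 - 6 = -11 - 6 = -17)
x = -136 (x = (2 + 6)*(-17) = 8*(-17) = -136)
f(P) = 5 + P²
-f(x) = -(5 + (-136)²) = -(5 + 18496) = -1*18501 = -18501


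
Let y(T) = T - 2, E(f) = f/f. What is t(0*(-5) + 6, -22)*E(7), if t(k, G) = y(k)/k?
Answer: 2/3 ≈ 0.66667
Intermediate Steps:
E(f) = 1
y(T) = -2 + T
t(k, G) = (-2 + k)/k
t(0*(-5) + 6, -22)*E(7) = ((-2 + (0*(-5) + 6))/(0*(-5) + 6))*1 = ((-2 + (0 + 6))/(0 + 6))*1 = ((-2 + 6)/6)*1 = ((1/6)*4)*1 = (2/3)*1 = 2/3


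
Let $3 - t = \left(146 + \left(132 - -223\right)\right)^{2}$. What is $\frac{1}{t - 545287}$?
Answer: $- \frac{1}{796285} \approx -1.2558 \cdot 10^{-6}$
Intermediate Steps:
$t = -250998$ ($t = 3 - \left(146 + \left(132 - -223\right)\right)^{2} = 3 - \left(146 + \left(132 + 223\right)\right)^{2} = 3 - \left(146 + 355\right)^{2} = 3 - 501^{2} = 3 - 251001 = -250998$)
$\frac{1}{t - 545287} = \frac{1}{-250998 - 545287} = \frac{1}{-796285} = - \frac{1}{796285}$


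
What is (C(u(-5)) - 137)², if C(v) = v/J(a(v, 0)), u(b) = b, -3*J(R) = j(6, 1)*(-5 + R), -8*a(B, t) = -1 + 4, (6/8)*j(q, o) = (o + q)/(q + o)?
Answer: 35772361/1849 ≈ 19347.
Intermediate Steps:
j(q, o) = 4/3 (j(q, o) = 4*((o + q)/(q + o))/3 = 4*((o + q)/(o + q))/3 = (4/3)*1 = 4/3)
a(B, t) = -3/8 (a(B, t) = -(-1 + 4)/8 = -⅛*3 = -3/8)
J(R) = 20/9 - 4*R/9 (J(R) = -4*(-5 + R)/9 = -(-20/3 + 4*R/3)/3 = 20/9 - 4*R/9)
C(v) = 18*v/43 (C(v) = v/(20/9 - 4/9*(-3/8)) = v/(20/9 + ⅙) = v/(43/18) = v*(18/43) = 18*v/43)
(C(u(-5)) - 137)² = ((18/43)*(-5) - 137)² = (-90/43 - 137)² = (-5981/43)² = 35772361/1849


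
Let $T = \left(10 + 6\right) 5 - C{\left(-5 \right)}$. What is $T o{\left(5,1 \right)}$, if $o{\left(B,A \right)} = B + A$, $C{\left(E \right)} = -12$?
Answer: $552$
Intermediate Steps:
$T = 92$ ($T = \left(10 + 6\right) 5 - -12 = 16 \cdot 5 + 12 = 80 + 12 = 92$)
$o{\left(B,A \right)} = A + B$
$T o{\left(5,1 \right)} = 92 \left(1 + 5\right) = 92 \cdot 6 = 552$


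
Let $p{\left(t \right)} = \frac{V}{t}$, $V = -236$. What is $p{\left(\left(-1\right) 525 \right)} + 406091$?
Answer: $\frac{213198011}{525} \approx 4.0609 \cdot 10^{5}$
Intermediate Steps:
$p{\left(t \right)} = - \frac{236}{t}$
$p{\left(\left(-1\right) 525 \right)} + 406091 = - \frac{236}{\left(-1\right) 525} + 406091 = - \frac{236}{-525} + 406091 = \left(-236\right) \left(- \frac{1}{525}\right) + 406091 = \frac{236}{525} + 406091 = \frac{213198011}{525}$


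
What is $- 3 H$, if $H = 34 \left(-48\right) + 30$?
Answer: $4806$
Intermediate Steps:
$H = -1602$ ($H = -1632 + 30 = -1602$)
$- 3 H = \left(-3\right) \left(-1602\right) = 4806$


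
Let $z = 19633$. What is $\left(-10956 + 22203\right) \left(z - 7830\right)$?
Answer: $132748341$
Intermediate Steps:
$\left(-10956 + 22203\right) \left(z - 7830\right) = \left(-10956 + 22203\right) \left(19633 - 7830\right) = 11247 \cdot 11803 = 132748341$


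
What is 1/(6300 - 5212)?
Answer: 1/1088 ≈ 0.00091912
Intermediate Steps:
1/(6300 - 5212) = 1/1088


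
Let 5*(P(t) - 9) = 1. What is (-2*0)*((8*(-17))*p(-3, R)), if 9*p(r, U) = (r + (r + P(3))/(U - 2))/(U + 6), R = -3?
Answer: 0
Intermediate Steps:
P(t) = 46/5 (P(t) = 9 + (⅕)*1 = 9 + ⅕ = 46/5)
p(r, U) = (r + (46/5 + r)/(-2 + U))/(9*(6 + U)) (p(r, U) = ((r + (r + 46/5)/(U - 2))/(U + 6))/9 = ((r + (46/5 + r)/(-2 + U))/(6 + U))/9 = (r + (46/5 + r)/(-2 + U))/(9*(6 + U)))
(-2*0)*((8*(-17))*p(-3, R)) = (-2*0)*((8*(-17))*((46 - 5*(-3) + 5*(-3)*(-3))/(45*(-12 + (-3)² + 4*(-3))))) = 0*(-136*(46 + 15 + 45)/(45*(-12 + 9 - 12))) = 0*(-136*106/(45*(-15))) = 0*(-136*(-1)*106/(45*15)) = 0*(-136*(-106/675)) = 0*(14416/675) = 0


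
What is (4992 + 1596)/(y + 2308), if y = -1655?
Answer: 6588/653 ≈ 10.089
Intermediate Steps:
(4992 + 1596)/(y + 2308) = (4992 + 1596)/(-1655 + 2308) = 6588/653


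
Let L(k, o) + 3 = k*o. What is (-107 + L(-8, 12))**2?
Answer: 42436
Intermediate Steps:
L(k, o) = -3 + k*o
(-107 + L(-8, 12))**2 = (-107 + (-3 - 8*12))**2 = (-107 + (-3 - 96))**2 = (-107 - 99)**2 = (-206)**2 = 42436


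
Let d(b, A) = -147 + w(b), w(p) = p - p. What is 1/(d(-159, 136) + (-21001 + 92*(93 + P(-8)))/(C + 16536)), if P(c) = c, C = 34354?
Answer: -7270/1070573 ≈ -0.0067908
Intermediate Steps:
w(p) = 0
d(b, A) = -147 (d(b, A) = -147 + 0 = -147)
1/(d(-159, 136) + (-21001 + 92*(93 + P(-8)))/(C + 16536)) = 1/(-147 + (-21001 + 92*(93 - 8))/(34354 + 16536)) = 1/(-147 + (-21001 + 92*85)/50890) = 1/(-147 + (-21001 + 7820)*(1/50890)) = 1/(-147 - 13181*1/50890) = 1/(-147 - 1883/7270) = 1/(-1070573/7270) = -7270/1070573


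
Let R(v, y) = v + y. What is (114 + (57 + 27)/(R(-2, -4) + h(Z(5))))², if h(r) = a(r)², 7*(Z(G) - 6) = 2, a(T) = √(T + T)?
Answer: 8503056/529 ≈ 16074.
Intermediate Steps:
a(T) = √2*√T (a(T) = √(2*T) = √2*√T)
Z(G) = 44/7 (Z(G) = 6 + (⅐)*2 = 6 + 2/7 = 44/7)
h(r) = 2*r (h(r) = (√2*√r)² = 2*r)
(114 + (57 + 27)/(R(-2, -4) + h(Z(5))))² = (114 + (57 + 27)/((-2 - 4) + 2*(44/7)))² = (114 + 84/(-6 + 88/7))² = (114 + 84/(46/7))² = (114 + 84*(7/46))² = (114 + 294/23)² = (2916/23)² = 8503056/529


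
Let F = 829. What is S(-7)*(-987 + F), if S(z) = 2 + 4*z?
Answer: 4108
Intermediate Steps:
S(-7)*(-987 + F) = (2 + 4*(-7))*(-987 + 829) = (2 - 28)*(-158) = -26*(-158) = 4108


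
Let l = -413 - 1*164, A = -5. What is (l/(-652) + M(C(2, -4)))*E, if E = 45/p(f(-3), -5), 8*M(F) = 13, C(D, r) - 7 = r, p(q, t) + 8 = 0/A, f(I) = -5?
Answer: -147285/10432 ≈ -14.119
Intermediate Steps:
p(q, t) = -8 (p(q, t) = -8 + 0/(-5) = -8 + 0*(-⅕) = -8 + 0 = -8)
l = -577 (l = -413 - 164 = -577)
C(D, r) = 7 + r
M(F) = 13/8 (M(F) = (⅛)*13 = 13/8)
E = -45/8 (E = 45/(-8) = 45*(-⅛) = -45/8 ≈ -5.6250)
(l/(-652) + M(C(2, -4)))*E = (-577/(-652) + 13/8)*(-45/8) = (-577*(-1/652) + 13/8)*(-45/8) = (577/652 + 13/8)*(-45/8) = (3273/1304)*(-45/8) = -147285/10432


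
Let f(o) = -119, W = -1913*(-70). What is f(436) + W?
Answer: 133791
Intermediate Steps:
W = 133910
f(436) + W = -119 + 133910 = 133791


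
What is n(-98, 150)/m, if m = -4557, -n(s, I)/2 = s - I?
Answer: -16/147 ≈ -0.10884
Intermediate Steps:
n(s, I) = -2*s + 2*I (n(s, I) = -2*(s - I) = -2*s + 2*I)
n(-98, 150)/m = (-2*(-98) + 2*150)/(-4557) = (196 + 300)*(-1/4557) = 496*(-1/4557) = -16/147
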